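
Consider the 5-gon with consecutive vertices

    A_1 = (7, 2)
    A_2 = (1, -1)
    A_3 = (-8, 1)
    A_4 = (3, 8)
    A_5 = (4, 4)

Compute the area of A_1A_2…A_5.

Σ = (-9) + (-7) + (-67) + (-20) + (-20) = -123
Area = |Σ|/2 = 61.5.

61.5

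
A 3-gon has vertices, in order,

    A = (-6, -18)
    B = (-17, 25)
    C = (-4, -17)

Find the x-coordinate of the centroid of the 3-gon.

-9

Apply the shoelace (surveyor's) formula. First the cross-terms c_i = x_i·y_{i+1} − x_{i+1}·y_i:
  -456, 389, -30  ⇒  2A = -97, A = -48.5.
Then Σ (x_i + x_{i+1})·c_i = 2619, so x̄ = 2619 / (6·(-48.5)) = -9.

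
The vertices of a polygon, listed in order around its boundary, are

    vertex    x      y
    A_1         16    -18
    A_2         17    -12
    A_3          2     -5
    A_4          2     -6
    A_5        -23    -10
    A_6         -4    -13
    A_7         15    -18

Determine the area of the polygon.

Σ = (114) + (-61) + (-2) + (-158) + (259) + (267) + (18) = 437
Area = |Σ|/2 = 218.5.

218.5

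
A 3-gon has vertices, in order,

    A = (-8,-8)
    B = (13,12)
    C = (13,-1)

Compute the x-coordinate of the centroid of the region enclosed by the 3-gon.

6

Apply the surveyor's formula. First the cross-terms c_i = x_i·y_{i+1} − x_{i+1}·y_i:
  8, -169, -112  ⇒  2A = -273, A = -136.5.
Then Σ (x_i + x_{i+1})·c_i = -4914, so x̄ = -4914 / (6·(-136.5)) = 6.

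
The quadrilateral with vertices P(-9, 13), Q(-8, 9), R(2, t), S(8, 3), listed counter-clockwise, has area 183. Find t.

The doubled signed area Σ (x_i y_{i+1} − x_{i+1} y_i) is linear in t.
With t=0 it equals 142; the coefficient of t is -16 (from the two edges through R).
So -16·t + 142 = 2·183 = 366 ⇒ t = -14.

-14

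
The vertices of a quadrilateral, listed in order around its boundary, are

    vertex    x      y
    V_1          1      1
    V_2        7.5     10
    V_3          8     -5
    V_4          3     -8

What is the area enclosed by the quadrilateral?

76.5

Apply the surveyor's formula: 2A = Σ (x_i·y_{i+1} − x_{i+1}·y_i), indices taken mod 4.
Cross-terms: 2.5, -117.5, -49, 11  ⇒  Σ = -153
Area = |Σ|/2 = 76.5.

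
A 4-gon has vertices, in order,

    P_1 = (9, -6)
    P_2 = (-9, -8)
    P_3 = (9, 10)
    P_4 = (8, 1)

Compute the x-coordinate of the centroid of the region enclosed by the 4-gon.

Apply Gauss's area formula. First the cross-terms c_i = x_i·y_{i+1} − x_{i+1}·y_i:
  -126, -18, -71, -57  ⇒  2A = -272, A = -136.
Then Σ (x_i + x_{i+1})·c_i = -2176, so x̄ = -2176 / (6·(-136)) = 8/3.

8/3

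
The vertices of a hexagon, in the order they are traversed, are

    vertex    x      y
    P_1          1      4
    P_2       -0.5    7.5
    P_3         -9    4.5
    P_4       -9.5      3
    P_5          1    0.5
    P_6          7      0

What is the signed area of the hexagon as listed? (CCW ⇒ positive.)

Apply the shoelace (surveyor's) formula: 2A = Σ (x_i·y_{i+1} − x_{i+1}·y_i), indices taken mod 6.
P_1→P_2: (1)(7.5) − (-0.5)(4) = 9.5
P_2→P_3: (-0.5)(4.5) − (-9)(7.5) = 65.25
P_3→P_4: (-9)(3) − (-9.5)(4.5) = 15.75
P_4→P_5: (-9.5)(0.5) − (1)(3) = -7.75
P_5→P_6: (1)(0) − (7)(0.5) = -3.5
P_6→P_1: (7)(4) − (1)(0) = 28
Σ = 107.25
Signed area = Σ/2 = 53.625 (positive ⇒ counter-clockwise traversal).

53.625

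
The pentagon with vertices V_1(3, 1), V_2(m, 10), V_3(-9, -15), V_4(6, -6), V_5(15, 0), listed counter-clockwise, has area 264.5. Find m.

-10

The doubled signed area Σ (x_i y_{i+1} − x_{i+1} y_i) is linear in m.
With m=0 it equals 369; the coefficient of m is -16 (from the two edges through V_2).
So -16·m + 369 = 2·264.5 = 529 ⇒ m = -10.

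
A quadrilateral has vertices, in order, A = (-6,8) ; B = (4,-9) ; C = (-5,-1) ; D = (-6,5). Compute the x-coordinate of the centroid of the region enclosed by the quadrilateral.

-281/114

Apply the shoelace formula. First the cross-terms c_i = x_i·y_{i+1} − x_{i+1}·y_i:
  22, -49, -31, -18  ⇒  2A = -76, A = -38.
Then Σ (x_i + x_{i+1})·c_i = 562, so x̄ = 562 / (6·(-38)) = -281/114.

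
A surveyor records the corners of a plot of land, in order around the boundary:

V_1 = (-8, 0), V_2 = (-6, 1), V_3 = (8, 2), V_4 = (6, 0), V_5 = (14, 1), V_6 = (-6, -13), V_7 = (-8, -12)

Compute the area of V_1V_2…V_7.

Apply Gauss's area formula: 2A = Σ (x_i·y_{i+1} − x_{i+1}·y_i), indices taken mod 7.
Σ = (-8) + (-20) + (-12) + (6) + (-176) + (-32) + (-96) = -338
Area = |Σ|/2 = 169.

169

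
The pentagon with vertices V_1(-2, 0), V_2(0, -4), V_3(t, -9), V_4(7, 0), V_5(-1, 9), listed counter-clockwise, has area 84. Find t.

4

The doubled signed area Σ (x_i y_{i+1} − x_{i+1} y_i) is linear in t.
With t=0 it equals 152; the coefficient of t is 4 (from the two edges through V_3).
So 4·t + 152 = 2·84 = 168 ⇒ t = 4.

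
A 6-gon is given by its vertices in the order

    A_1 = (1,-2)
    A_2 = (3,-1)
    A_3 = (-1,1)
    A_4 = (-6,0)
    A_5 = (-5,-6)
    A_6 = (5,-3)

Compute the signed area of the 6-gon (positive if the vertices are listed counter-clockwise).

43.5

Cross-terms: 5, 2, 6, 36, 45, -7  ⇒  Σ = 87
Signed area = Σ/2 = 43.5 (positive ⇒ counter-clockwise traversal).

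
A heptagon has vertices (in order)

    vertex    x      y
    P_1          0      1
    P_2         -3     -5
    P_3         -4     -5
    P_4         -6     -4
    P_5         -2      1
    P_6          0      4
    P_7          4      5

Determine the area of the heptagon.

Apply the shoelace formula: 2A = Σ (x_i·y_{i+1} − x_{i+1}·y_i), indices taken mod 7.
Σ = (3) + (-5) + (-14) + (-14) + (-8) + (-16) + (4) = -50
Area = |Σ|/2 = 25.

25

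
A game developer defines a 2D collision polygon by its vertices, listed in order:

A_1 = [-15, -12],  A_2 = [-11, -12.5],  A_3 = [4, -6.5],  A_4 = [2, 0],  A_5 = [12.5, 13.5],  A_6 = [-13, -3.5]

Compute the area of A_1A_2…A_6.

Apply the shoelace (surveyor's) formula: 2A = Σ (x_i·y_{i+1} − x_{i+1}·y_i), indices taken mod 6.
Cross-terms: 55.5, 121.5, 13, 27, 131.75, 103.5  ⇒  Σ = 452.25
Area = |Σ|/2 = 226.125.

226.125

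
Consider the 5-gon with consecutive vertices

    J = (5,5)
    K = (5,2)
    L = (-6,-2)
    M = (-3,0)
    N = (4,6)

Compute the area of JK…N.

Apply the shoelace (surveyor's) formula: 2A = Σ (x_i·y_{i+1} − x_{i+1}·y_i), indices taken mod 5.
J→K: (5)(2) − (5)(5) = -15
K→L: (5)(-2) − (-6)(2) = 2
L→M: (-6)(0) − (-3)(-2) = -6
M→N: (-3)(6) − (4)(0) = -18
N→J: (4)(5) − (5)(6) = -10
Σ = -47
Area = |Σ|/2 = 23.5.

23.5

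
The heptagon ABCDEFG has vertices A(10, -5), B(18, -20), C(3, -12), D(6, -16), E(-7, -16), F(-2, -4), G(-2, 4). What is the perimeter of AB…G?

|AB| = √((8)² + (-15)²) = √289 = 17
|BC| = √((-15)² + (8)²) = √289 = 17
|CD| = √((3)² + (-4)²) = √25 = 5
|DE| = √((-13)² + (0)²) = √169 = 13
|EF| = √((5)² + (12)²) = √169 = 13
|FG| = √((0)² + (8)²) = √64 = 8
|GA| = √((12)² + (-9)²) = √225 = 15
Perimeter = 17 + 17 + 5 + 13 + 13 + 8 + 15 = 88.

88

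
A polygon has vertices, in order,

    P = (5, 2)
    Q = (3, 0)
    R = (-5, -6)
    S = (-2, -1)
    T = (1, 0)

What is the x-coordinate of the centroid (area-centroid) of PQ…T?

Apply the shoelace (surveyor's) formula. First the cross-terms c_i = x_i·y_{i+1} − x_{i+1}·y_i:
  -6, -18, -7, 1, 2  ⇒  2A = -28, A = -14.
Then Σ (x_i + x_{i+1})·c_i = 48, so x̄ = 48 / (6·(-14)) = -4/7.

-4/7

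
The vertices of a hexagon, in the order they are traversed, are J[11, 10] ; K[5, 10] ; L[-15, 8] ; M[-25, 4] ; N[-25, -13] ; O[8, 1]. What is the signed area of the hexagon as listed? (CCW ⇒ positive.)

481.5

Apply the shoelace (surveyor's) formula: 2A = Σ (x_i·y_{i+1} − x_{i+1}·y_i), indices taken mod 6.
J→K: (11)(10) − (5)(10) = 60
K→L: (5)(8) − (-15)(10) = 190
L→M: (-15)(4) − (-25)(8) = 140
M→N: (-25)(-13) − (-25)(4) = 425
N→O: (-25)(1) − (8)(-13) = 79
O→J: (8)(10) − (11)(1) = 69
Σ = 963
Signed area = Σ/2 = 481.5 (positive ⇒ counter-clockwise traversal).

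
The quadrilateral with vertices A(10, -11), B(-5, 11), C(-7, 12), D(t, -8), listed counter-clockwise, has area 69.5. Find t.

Write out the shoelace sum; only the two edges meeting at D involve t:
2·Area = [((-7)·(-8) − t·12) + (t·(-11) − 10·(-8))] + 72
       = -23·t + 208 = 139
⇒ t = 3.

3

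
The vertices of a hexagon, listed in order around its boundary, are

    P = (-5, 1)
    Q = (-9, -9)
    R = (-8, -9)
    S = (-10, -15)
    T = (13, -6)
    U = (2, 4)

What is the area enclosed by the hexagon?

217

Apply the shoelace formula: 2A = Σ (x_i·y_{i+1} − x_{i+1}·y_i), indices taken mod 6.
Σ = (54) + (9) + (30) + (255) + (64) + (22) = 434
Area = |Σ|/2 = 217.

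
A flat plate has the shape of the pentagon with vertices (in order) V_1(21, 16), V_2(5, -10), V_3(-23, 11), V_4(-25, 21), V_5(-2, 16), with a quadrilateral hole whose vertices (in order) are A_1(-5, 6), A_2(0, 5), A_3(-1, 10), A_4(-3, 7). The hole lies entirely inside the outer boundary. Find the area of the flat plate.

689.5

Outer boundary:
Apply the surveyor's formula: 2A = Σ (x_i·y_{i+1} − x_{i+1}·y_i), indices taken mod 5.
V_1→V_2: (21)(-10) − (5)(16) = -290
V_2→V_3: (5)(11) − (-23)(-10) = -175
V_3→V_4: (-23)(21) − (-25)(11) = -208
V_4→V_5: (-25)(16) − (-2)(21) = -358
V_5→V_1: (-2)(16) − (21)(16) = -368
Σ = -1399
Area = |Σ|/2 = 699.5.
Hole:
Apply Gauss's area formula: 2A = Σ (x_i·y_{i+1} − x_{i+1}·y_i), indices taken mod 4.
Cross-terms: -25, 5, 23, 17  ⇒  Σ = 20
Area = |Σ|/2 = 10.
Net area = 699.5 − 10 = 689.5.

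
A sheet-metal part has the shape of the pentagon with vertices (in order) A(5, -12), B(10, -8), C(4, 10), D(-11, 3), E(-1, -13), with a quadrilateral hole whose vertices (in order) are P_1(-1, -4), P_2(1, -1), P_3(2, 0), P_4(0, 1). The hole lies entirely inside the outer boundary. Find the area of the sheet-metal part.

273.5

Outer boundary:
Cross-terms: 80, 132, 122, 146, 77  ⇒  Σ = 557
Area = |Σ|/2 = 278.5.
Hole:
Σ = (5) + (2) + (2) + (1) = 10
Area = |Σ|/2 = 5.
Net area = 278.5 − 5 = 273.5.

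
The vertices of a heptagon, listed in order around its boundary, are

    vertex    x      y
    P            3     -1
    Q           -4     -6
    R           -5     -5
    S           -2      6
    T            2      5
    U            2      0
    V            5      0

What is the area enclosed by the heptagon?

Σ = (-22) + (-10) + (-40) + (-22) + (-10) + (0) + (-5) = -109
Area = |Σ|/2 = 54.5.

54.5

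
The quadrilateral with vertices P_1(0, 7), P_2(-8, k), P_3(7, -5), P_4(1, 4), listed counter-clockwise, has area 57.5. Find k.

Write out the shoelace sum; only the two edges meeting at P_2 involve k:
2·Area = [(0·k − (-8)·7) + ((-8)·(-5) − 7·k)] + 40
       = -7·k + 136 = 115
⇒ k = 3.

3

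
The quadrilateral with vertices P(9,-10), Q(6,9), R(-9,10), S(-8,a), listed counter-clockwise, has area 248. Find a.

-3

The doubled signed area Σ (x_i y_{i+1} − x_{i+1} y_i) is linear in a.
With a=0 it equals 442; the coefficient of a is -18 (from the two edges through S).
So -18·a + 442 = 2·248 = 496 ⇒ a = -3.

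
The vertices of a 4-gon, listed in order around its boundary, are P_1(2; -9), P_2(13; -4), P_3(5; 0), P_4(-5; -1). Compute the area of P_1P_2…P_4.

85.5

Σ = (109) + (20) + (-5) + (47) = 171
Area = |Σ|/2 = 85.5.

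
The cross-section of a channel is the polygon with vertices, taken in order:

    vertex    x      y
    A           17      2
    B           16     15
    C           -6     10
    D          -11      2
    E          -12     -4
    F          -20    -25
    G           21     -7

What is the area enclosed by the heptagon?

Apply the shoelace formula: 2A = Σ (x_i·y_{i+1} − x_{i+1}·y_i), indices taken mod 7.
Cross-terms: 223, 250, 98, 68, 220, 665, 161  ⇒  Σ = 1685
Area = |Σ|/2 = 842.5.

842.5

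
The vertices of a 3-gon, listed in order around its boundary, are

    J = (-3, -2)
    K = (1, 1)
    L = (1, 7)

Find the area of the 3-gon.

Apply the surveyor's formula: 2A = Σ (x_i·y_{i+1} − x_{i+1}·y_i), indices taken mod 3.
Cross-terms: -1, 6, 19  ⇒  Σ = 24
Area = |Σ|/2 = 12.

12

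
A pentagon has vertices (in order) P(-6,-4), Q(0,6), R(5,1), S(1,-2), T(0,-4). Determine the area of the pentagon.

52.5

Σ = (-36) + (-30) + (-11) + (-4) + (-24) = -105
Area = |Σ|/2 = 52.5.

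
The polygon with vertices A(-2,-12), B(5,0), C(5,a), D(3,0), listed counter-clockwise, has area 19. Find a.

Write out the shoelace sum; only the two edges meeting at C involve a:
2·Area = [(5·a − 5·0) + (5·0 − 3·a)] + 24
       = 2·a + 24 = 38
⇒ a = 7.

7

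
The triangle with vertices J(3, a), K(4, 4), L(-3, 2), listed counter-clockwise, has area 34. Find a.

-6

The doubled signed area Σ (x_i y_{i+1} − x_{i+1} y_i) is linear in a.
With a=0 it equals 26; the coefficient of a is -7 (from the two edges through J).
So -7·a + 26 = 2·34 = 68 ⇒ a = -6.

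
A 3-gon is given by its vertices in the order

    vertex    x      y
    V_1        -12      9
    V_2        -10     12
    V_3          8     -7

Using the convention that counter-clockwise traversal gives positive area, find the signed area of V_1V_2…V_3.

-46

Apply the shoelace formula: 2A = Σ (x_i·y_{i+1} − x_{i+1}·y_i), indices taken mod 3.
Σ = (-54) + (-26) + (-12) = -92
Signed area = Σ/2 = -46 (negative ⇒ clockwise traversal).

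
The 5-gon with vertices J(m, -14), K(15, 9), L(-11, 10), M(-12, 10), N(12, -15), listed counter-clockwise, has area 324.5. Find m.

12

The doubled signed area Σ (x_i y_{i+1} − x_{i+1} y_i) is linear in m.
With m=0 it equals 361; the coefficient of m is 24 (from the two edges through J).
So 24·m + 361 = 2·324.5 = 649 ⇒ m = 12.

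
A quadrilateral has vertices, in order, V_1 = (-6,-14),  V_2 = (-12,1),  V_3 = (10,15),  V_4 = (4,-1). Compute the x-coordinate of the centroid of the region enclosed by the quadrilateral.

Apply Gauss's area formula. First the cross-terms c_i = x_i·y_{i+1} − x_{i+1}·y_i:
  -174, -190, -70, -62  ⇒  2A = -496, A = -248.
Then Σ (x_i + x_{i+1})·c_i = 2656, so x̄ = 2656 / (6·(-248)) = -166/93.

-166/93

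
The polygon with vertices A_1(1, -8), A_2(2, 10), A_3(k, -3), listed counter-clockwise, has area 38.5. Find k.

The doubled signed area Σ (x_i y_{i+1} − x_{i+1} y_i) is linear in k.
With k=0 it equals 23; the coefficient of k is -18 (from the two edges through A_3).
So -18·k + 23 = 2·38.5 = 77 ⇒ k = -3.

-3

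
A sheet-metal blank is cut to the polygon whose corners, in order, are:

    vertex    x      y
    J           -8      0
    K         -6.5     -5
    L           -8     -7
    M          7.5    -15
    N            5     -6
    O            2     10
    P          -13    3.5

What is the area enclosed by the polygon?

Apply the shoelace formula: 2A = Σ (x_i·y_{i+1} − x_{i+1}·y_i), indices taken mod 7.
Cross-terms: 40, 5.5, 172.5, 30, 62, 137, 28  ⇒  Σ = 475
Area = |Σ|/2 = 237.5.

237.5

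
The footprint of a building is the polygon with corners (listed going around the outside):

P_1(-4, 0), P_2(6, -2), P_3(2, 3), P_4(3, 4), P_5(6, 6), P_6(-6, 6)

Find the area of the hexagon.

Apply the surveyor's formula: 2A = Σ (x_i·y_{i+1} − x_{i+1}·y_i), indices taken mod 6.
Σ = (8) + (22) + (-1) + (-6) + (72) + (24) = 119
Area = |Σ|/2 = 59.5.

59.5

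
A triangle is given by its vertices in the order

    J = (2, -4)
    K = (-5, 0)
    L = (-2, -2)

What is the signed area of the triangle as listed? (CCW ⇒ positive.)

1

J→K: (2)(0) − (-5)(-4) = -20
K→L: (-5)(-2) − (-2)(0) = 10
L→J: (-2)(-4) − (2)(-2) = 12
Σ = 2
Signed area = Σ/2 = 1 (positive ⇒ counter-clockwise traversal).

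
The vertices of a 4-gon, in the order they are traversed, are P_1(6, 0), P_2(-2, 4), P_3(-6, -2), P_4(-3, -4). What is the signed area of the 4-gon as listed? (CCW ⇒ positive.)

47

Apply Gauss's area formula: 2A = Σ (x_i·y_{i+1} − x_{i+1}·y_i), indices taken mod 4.
Cross-terms: 24, 28, 18, 24  ⇒  Σ = 94
Signed area = Σ/2 = 47 (positive ⇒ counter-clockwise traversal).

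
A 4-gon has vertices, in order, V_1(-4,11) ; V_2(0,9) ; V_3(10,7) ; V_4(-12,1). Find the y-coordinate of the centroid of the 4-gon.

Apply Gauss's area formula. First the cross-terms c_i = x_i·y_{i+1} − x_{i+1}·y_i:
  -36, -90, 94, -128  ⇒  2A = -160, A = -80.
Then Σ (y_i + y_{i+1})·c_i = -2944, so ȳ = -2944 / (6·(-80)) = 92/15.

92/15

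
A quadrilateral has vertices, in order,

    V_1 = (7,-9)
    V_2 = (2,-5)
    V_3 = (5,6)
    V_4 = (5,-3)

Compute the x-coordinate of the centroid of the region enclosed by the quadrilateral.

632/147

Apply the shoelace (surveyor's) formula. First the cross-terms c_i = x_i·y_{i+1} − x_{i+1}·y_i:
  -17, 37, -45, -24  ⇒  2A = -49, A = -24.5.
Then Σ (x_i + x_{i+1})·c_i = -632, so x̄ = -632 / (6·(-24.5)) = 632/147.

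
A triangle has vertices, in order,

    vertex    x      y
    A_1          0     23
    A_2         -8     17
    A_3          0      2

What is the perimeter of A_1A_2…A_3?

48

|A_1A_2| = √((-8)² + (-6)²) = √100 = 10
|A_2A_3| = √((8)² + (-15)²) = √289 = 17
|A_3A_1| = √((0)² + (21)²) = √441 = 21
Perimeter = 10 + 17 + 21 = 48.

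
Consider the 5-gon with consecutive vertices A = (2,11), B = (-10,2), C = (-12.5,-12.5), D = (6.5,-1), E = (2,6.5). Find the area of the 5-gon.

Apply the shoelace (surveyor's) formula: 2A = Σ (x_i·y_{i+1} − x_{i+1}·y_i), indices taken mod 5.
Cross-terms: 114, 150, 93.75, 44.25, 9  ⇒  Σ = 411
Area = |Σ|/2 = 205.5.

205.5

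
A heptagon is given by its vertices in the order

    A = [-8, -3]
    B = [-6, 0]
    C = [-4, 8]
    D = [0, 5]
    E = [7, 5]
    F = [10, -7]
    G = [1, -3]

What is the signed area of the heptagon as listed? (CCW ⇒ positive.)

-135

Apply Gauss's area formula: 2A = Σ (x_i·y_{i+1} − x_{i+1}·y_i), indices taken mod 7.
Σ = (-18) + (-48) + (-20) + (-35) + (-99) + (-23) + (-27) = -270
Signed area = Σ/2 = -135 (negative ⇒ clockwise traversal).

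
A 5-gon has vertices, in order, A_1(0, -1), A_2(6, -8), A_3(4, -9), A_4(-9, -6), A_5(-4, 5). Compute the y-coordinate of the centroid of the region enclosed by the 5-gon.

-110/31

Apply the shoelace (surveyor's) formula. First the cross-terms c_i = x_i·y_{i+1} − x_{i+1}·y_i:
  6, -22, -105, -69, 4  ⇒  2A = -186, A = -93.
Then Σ (y_i + y_{i+1})·c_i = 1980, so ȳ = 1980 / (6·(-93)) = -110/31.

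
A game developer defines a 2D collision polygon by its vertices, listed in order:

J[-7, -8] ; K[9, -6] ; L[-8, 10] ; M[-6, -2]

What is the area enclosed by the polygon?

Apply the shoelace (surveyor's) formula: 2A = Σ (x_i·y_{i+1} − x_{i+1}·y_i), indices taken mod 4.
Σ = (114) + (42) + (76) + (34) = 266
Area = |Σ|/2 = 133.

133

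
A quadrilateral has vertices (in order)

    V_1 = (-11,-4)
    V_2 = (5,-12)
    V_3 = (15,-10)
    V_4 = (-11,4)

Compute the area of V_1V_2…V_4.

Σ = (152) + (130) + (-50) + (88) = 320
Area = |Σ|/2 = 160.

160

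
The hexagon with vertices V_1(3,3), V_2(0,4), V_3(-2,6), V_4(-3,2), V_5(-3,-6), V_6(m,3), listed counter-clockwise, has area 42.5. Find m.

5

The doubled signed area Σ (x_i y_{i+1} − x_{i+1} y_i) is linear in m.
With m=0 it equals 40; the coefficient of m is 9 (from the two edges through V_6).
So 9·m + 40 = 2·42.5 = 85 ⇒ m = 5.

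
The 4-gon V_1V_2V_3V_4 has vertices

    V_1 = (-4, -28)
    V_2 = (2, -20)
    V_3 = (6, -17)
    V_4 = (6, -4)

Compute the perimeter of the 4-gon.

|V_1V_2| = √((6)² + (8)²) = √100 = 10
|V_2V_3| = √((4)² + (3)²) = √25 = 5
|V_3V_4| = √((0)² + (13)²) = √169 = 13
|V_4V_1| = √((-10)² + (-24)²) = √676 = 26
Perimeter = 10 + 5 + 13 + 26 = 54.

54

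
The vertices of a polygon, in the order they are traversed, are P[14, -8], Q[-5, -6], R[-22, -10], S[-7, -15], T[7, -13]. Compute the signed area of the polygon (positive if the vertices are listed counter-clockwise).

Apply Gauss's area formula: 2A = Σ (x_i·y_{i+1} − x_{i+1}·y_i), indices taken mod 5.
P→Q: (14)(-6) − (-5)(-8) = -124
Q→R: (-5)(-10) − (-22)(-6) = -82
R→S: (-22)(-15) − (-7)(-10) = 260
S→T: (-7)(-13) − (7)(-15) = 196
T→P: (7)(-8) − (14)(-13) = 126
Σ = 376
Signed area = Σ/2 = 188 (positive ⇒ counter-clockwise traversal).

188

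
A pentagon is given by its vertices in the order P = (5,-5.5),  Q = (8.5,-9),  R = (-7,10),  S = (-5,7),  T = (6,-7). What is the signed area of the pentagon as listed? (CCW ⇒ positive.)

9.875

Apply the shoelace formula: 2A = Σ (x_i·y_{i+1} − x_{i+1}·y_i), indices taken mod 5.
P→Q: (5)(-9) − (8.5)(-5.5) = 1.75
Q→R: (8.5)(10) − (-7)(-9) = 22
R→S: (-7)(7) − (-5)(10) = 1
S→T: (-5)(-7) − (6)(7) = -7
T→P: (6)(-5.5) − (5)(-7) = 2
Σ = 19.75
Signed area = Σ/2 = 9.875 (positive ⇒ counter-clockwise traversal).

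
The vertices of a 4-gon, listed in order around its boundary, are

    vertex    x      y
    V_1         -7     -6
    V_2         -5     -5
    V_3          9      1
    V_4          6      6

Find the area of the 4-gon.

49.5

Apply Gauss's area formula: 2A = Σ (x_i·y_{i+1} − x_{i+1}·y_i), indices taken mod 4.
Cross-terms: 5, 40, 48, 6  ⇒  Σ = 99
Area = |Σ|/2 = 49.5.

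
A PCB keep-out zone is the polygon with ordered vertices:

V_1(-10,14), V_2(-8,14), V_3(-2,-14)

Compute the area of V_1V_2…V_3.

28

Σ = (-28) + (140) + (-168) = -56
Area = |Σ|/2 = 28.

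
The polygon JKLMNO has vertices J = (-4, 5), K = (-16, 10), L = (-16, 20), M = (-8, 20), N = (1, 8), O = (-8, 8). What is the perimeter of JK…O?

|JK| = √((-12)² + (5)²) = √169 = 13
|KL| = √((0)² + (10)²) = √100 = 10
|LM| = √((8)² + (0)²) = √64 = 8
|MN| = √((9)² + (-12)²) = √225 = 15
|NO| = √((-9)² + (0)²) = √81 = 9
|OJ| = √((4)² + (-3)²) = √25 = 5
Perimeter = 13 + 10 + 8 + 15 + 9 + 5 = 60.

60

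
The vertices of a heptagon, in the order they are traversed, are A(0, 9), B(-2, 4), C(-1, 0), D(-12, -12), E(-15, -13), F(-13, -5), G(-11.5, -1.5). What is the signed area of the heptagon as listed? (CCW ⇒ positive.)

-112.75

Apply Gauss's area formula: 2A = Σ (x_i·y_{i+1} − x_{i+1}·y_i), indices taken mod 7.
Cross-terms: 18, 4, 12, -24, -94, -38, -103.5  ⇒  Σ = -225.5
Signed area = Σ/2 = -112.75 (negative ⇒ clockwise traversal).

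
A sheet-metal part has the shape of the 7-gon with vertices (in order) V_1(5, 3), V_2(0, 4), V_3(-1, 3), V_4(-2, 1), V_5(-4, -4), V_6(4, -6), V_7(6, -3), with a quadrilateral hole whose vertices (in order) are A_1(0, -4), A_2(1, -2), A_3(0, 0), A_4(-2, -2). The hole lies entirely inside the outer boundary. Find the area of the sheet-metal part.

Outer boundary:
Apply the surveyor's formula: 2A = Σ (x_i·y_{i+1} − x_{i+1}·y_i), indices taken mod 7.
Cross-terms: 20, 4, 5, 12, 40, 24, 33  ⇒  Σ = 138
Area = |Σ|/2 = 69.
Hole:
Apply the shoelace formula: 2A = Σ (x_i·y_{i+1} − x_{i+1}·y_i), indices taken mod 4.
Σ = (4) + (0) + (0) + (8) = 12
Area = |Σ|/2 = 6.
Net area = 69 − 6 = 63.

63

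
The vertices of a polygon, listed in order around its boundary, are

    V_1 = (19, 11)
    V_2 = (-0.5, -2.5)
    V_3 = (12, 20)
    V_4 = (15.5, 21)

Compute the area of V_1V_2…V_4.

154.25

Apply the surveyor's formula: 2A = Σ (x_i·y_{i+1} − x_{i+1}·y_i), indices taken mod 4.
Σ = (-42) + (20) + (-58) + (-228.5) = -308.5
Area = |Σ|/2 = 154.25.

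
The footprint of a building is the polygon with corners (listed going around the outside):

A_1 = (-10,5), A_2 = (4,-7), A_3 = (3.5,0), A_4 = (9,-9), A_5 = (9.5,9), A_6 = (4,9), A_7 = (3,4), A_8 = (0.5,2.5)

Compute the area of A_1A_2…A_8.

140.5

Cross-terms: 50, 24.5, -31.5, 166.5, 49.5, -11, 5.5, 27.5  ⇒  Σ = 281
Area = |Σ|/2 = 140.5.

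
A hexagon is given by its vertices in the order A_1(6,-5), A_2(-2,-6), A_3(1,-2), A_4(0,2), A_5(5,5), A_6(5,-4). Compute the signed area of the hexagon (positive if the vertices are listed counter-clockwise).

Apply Gauss's area formula: 2A = Σ (x_i·y_{i+1} − x_{i+1}·y_i), indices taken mod 6.
Σ = (-46) + (10) + (2) + (-10) + (-45) + (-1) = -90
Signed area = Σ/2 = -45 (negative ⇒ clockwise traversal).

-45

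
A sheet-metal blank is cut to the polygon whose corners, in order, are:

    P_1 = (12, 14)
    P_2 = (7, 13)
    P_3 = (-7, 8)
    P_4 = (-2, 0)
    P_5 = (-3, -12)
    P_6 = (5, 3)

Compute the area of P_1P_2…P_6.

165

Cross-terms: 58, 147, 16, 24, 51, 34  ⇒  Σ = 330
Area = |Σ|/2 = 165.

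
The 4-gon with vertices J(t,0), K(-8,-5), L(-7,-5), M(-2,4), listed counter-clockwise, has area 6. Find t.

-5

Write out the shoelace sum; only the two edges meeting at J involve t:
2·Area = [((-2)·0 − t·4) + (t·(-5) − (-8)·0)] + -33
       = -9·t + -33 = 12
⇒ t = -5.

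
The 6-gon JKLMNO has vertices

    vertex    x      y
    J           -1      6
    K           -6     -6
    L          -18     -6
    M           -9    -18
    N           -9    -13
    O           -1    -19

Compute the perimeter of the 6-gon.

|JK| = √((-5)² + (-12)²) = √169 = 13
|KL| = √((-12)² + (0)²) = √144 = 12
|LM| = √((9)² + (-12)²) = √225 = 15
|MN| = √((0)² + (5)²) = √25 = 5
|NO| = √((8)² + (-6)²) = √100 = 10
|OJ| = √((0)² + (25)²) = √625 = 25
Perimeter = 13 + 12 + 15 + 5 + 10 + 25 = 80.

80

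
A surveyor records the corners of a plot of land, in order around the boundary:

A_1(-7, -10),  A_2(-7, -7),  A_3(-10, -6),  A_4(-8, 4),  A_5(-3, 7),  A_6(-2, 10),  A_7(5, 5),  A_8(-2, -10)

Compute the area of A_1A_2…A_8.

173.5

Apply the shoelace (surveyor's) formula: 2A = Σ (x_i·y_{i+1} − x_{i+1}·y_i), indices taken mod 8.
Cross-terms: -21, -28, -88, -44, -16, -60, -40, -50  ⇒  Σ = -347
Area = |Σ|/2 = 173.5.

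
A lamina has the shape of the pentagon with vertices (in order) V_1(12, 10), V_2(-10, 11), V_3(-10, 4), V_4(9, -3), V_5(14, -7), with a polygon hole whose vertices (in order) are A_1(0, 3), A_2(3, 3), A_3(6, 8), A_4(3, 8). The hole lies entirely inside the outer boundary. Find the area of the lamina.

234.5

Outer boundary:
Apply the surveyor's formula: 2A = Σ (x_i·y_{i+1} − x_{i+1}·y_i), indices taken mod 5.
V_1→V_2: (12)(11) − (-10)(10) = 232
V_2→V_3: (-10)(4) − (-10)(11) = 70
V_3→V_4: (-10)(-3) − (9)(4) = -6
V_4→V_5: (9)(-7) − (14)(-3) = -21
V_5→V_1: (14)(10) − (12)(-7) = 224
Σ = 499
Area = |Σ|/2 = 249.5.
Hole:
Apply the surveyor's formula: 2A = Σ (x_i·y_{i+1} − x_{i+1}·y_i), indices taken mod 4.
Σ = (-9) + (6) + (24) + (9) = 30
Area = |Σ|/2 = 15.
Net area = 249.5 − 15 = 234.5.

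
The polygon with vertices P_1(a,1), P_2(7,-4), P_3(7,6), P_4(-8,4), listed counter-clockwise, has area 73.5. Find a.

The doubled signed area Σ (x_i y_{i+1} − x_{i+1} y_i) is linear in a.
With a=0 it equals 131; the coefficient of a is -8 (from the two edges through P_1).
So -8·a + 131 = 2·73.5 = 147 ⇒ a = -2.

-2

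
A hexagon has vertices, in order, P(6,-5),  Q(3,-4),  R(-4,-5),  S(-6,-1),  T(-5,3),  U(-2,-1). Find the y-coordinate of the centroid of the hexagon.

-66/31

Apply the shoelace formula. First the cross-terms c_i = x_i·y_{i+1} − x_{i+1}·y_i:
  -9, -31, -26, -23, 11, 16  ⇒  2A = -62, A = -31.
Then Σ (y_i + y_{i+1})·c_i = 396, so ȳ = 396 / (6·(-31)) = -66/31.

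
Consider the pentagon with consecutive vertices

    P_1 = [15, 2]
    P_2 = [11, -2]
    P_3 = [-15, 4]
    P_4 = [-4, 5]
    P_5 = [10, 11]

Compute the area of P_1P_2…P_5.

168

Σ = (-52) + (14) + (-59) + (-94) + (-145) = -336
Area = |Σ|/2 = 168.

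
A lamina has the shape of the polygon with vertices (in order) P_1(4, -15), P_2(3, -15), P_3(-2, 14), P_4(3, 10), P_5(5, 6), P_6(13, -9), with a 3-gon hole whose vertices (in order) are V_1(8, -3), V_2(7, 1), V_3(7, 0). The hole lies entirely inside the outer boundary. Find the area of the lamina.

189

Outer boundary:
Cross-terms: -15, 12, -62, -32, -123, -159  ⇒  Σ = -379
Area = |Σ|/2 = 189.5.
Hole:
Σ = (29) + (-7) + (-21) = 1
Area = |Σ|/2 = 0.5.
Net area = 189.5 − 0.5 = 189.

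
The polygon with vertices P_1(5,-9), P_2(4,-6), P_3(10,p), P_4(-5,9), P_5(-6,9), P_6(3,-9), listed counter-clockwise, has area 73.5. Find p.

-7

The doubled signed area Σ (x_i y_{i+1} − x_{i+1} y_i) is linear in p.
With p=0 it equals 210; the coefficient of p is 9 (from the two edges through P_3).
So 9·p + 210 = 2·73.5 = 147 ⇒ p = -7.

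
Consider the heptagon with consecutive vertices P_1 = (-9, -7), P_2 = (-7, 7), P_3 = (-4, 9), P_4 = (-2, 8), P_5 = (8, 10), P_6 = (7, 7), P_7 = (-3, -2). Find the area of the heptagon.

Σ = (-112) + (-35) + (-14) + (-84) + (-14) + (7) + (3) = -249
Area = |Σ|/2 = 124.5.

124.5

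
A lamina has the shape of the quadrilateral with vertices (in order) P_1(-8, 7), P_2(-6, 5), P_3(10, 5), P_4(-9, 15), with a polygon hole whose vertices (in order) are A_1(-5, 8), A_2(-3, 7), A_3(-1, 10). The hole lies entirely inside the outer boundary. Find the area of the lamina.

Outer boundary:
Apply Gauss's area formula: 2A = Σ (x_i·y_{i+1} − x_{i+1}·y_i), indices taken mod 4.
Σ = (2) + (-80) + (195) + (57) = 174
Area = |Σ|/2 = 87.
Hole:
A_1→A_2: (-5)(7) − (-3)(8) = -11
A_2→A_3: (-3)(10) − (-1)(7) = -23
A_3→A_1: (-1)(8) − (-5)(10) = 42
Σ = 8
Area = |Σ|/2 = 4.
Net area = 87 − 4 = 83.

83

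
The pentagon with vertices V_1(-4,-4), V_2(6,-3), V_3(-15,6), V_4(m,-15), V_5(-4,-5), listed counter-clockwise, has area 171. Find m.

-14

Write out the shoelace sum; only the two edges meeting at V_4 involve m:
2·Area = [((-15)·(-15) − m·6) + (m·(-5) − (-4)·(-15))] + 23
       = -11·m + 188 = 342
⇒ m = -14.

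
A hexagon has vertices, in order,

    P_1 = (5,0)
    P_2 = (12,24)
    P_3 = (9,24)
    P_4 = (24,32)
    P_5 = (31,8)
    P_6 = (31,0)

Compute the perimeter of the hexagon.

104

|P_1P_2| = √((7)² + (24)²) = √625 = 25
|P_2P_3| = √((-3)² + (0)²) = √9 = 3
|P_3P_4| = √((15)² + (8)²) = √289 = 17
|P_4P_5| = √((7)² + (-24)²) = √625 = 25
|P_5P_6| = √((0)² + (-8)²) = √64 = 8
|P_6P_1| = √((-26)² + (0)²) = √676 = 26
Perimeter = 25 + 3 + 17 + 25 + 8 + 26 = 104.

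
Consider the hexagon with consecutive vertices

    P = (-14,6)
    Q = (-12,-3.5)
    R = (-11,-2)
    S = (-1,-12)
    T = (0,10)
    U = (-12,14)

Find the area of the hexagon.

Apply the surveyor's formula: 2A = Σ (x_i·y_{i+1} − x_{i+1}·y_i), indices taken mod 6.
Cross-terms: 121, -14.5, 130, -10, 120, 124  ⇒  Σ = 470.5
Area = |Σ|/2 = 235.25.

235.25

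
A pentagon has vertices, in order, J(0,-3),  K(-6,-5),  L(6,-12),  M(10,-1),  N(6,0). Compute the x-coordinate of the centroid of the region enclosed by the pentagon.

Apply the surveyor's formula. First the cross-terms c_i = x_i·y_{i+1} − x_{i+1}·y_i:
  -18, 102, 114, 6, -18  ⇒  2A = 186, A = 93.
Then Σ (x_i + x_{i+1})·c_i = 1920, so x̄ = 1920 / (6·93) = 320/93.

320/93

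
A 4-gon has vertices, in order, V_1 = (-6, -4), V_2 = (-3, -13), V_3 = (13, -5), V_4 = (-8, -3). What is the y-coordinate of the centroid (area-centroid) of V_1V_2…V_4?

-260/37

Apply the surveyor's formula. First the cross-terms c_i = x_i·y_{i+1} − x_{i+1}·y_i:
  66, 184, -79, 14  ⇒  2A = 185, A = 92.5.
Then Σ (y_i + y_{i+1})·c_i = -3900, so ȳ = -3900 / (6·92.5) = -260/37.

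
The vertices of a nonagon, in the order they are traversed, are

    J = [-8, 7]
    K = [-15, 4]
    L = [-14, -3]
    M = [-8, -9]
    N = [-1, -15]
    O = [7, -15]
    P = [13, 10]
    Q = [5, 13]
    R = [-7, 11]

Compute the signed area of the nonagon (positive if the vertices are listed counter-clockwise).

Apply Gauss's area formula: 2A = Σ (x_i·y_{i+1} − x_{i+1}·y_i), indices taken mod 9.
Σ = (73) + (101) + (102) + (111) + (120) + (265) + (119) + (146) + (39) = 1076
Signed area = Σ/2 = 538 (positive ⇒ counter-clockwise traversal).

538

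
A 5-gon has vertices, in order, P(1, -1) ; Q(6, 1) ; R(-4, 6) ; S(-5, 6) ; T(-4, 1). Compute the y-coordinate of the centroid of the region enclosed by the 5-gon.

Apply Gauss's area formula. First the cross-terms c_i = x_i·y_{i+1} − x_{i+1}·y_i:
  7, 40, 6, 19, 3  ⇒  2A = 75, A = 37.5.
Then Σ (y_i + y_{i+1})·c_i = 485, so ȳ = 485 / (6·37.5) = 97/45.

97/45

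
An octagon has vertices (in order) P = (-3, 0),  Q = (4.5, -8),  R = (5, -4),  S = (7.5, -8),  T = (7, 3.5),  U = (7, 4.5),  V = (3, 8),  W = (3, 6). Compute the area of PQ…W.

89.875

Apply the surveyor's formula: 2A = Σ (x_i·y_{i+1} − x_{i+1}·y_i), indices taken mod 8.
Cross-terms: 24, 22, -10, 82.25, 7, 42.5, -6, 18  ⇒  Σ = 179.75
Area = |Σ|/2 = 89.875.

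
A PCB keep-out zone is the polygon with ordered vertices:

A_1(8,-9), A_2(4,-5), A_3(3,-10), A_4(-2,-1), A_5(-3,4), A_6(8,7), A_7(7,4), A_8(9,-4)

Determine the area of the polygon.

A_1→A_2: (8)(-5) − (4)(-9) = -4
A_2→A_3: (4)(-10) − (3)(-5) = -25
A_3→A_4: (3)(-1) − (-2)(-10) = -23
A_4→A_5: (-2)(4) − (-3)(-1) = -11
A_5→A_6: (-3)(7) − (8)(4) = -53
A_6→A_7: (8)(4) − (7)(7) = -17
A_7→A_8: (7)(-4) − (9)(4) = -64
A_8→A_1: (9)(-9) − (8)(-4) = -49
Σ = -246
Area = |Σ|/2 = 123.

123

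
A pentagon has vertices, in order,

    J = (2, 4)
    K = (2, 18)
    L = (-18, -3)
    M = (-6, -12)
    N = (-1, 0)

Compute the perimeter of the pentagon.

|JK| = √((0)² + (14)²) = √196 = 14
|KL| = √((-20)² + (-21)²) = √841 = 29
|LM| = √((12)² + (-9)²) = √225 = 15
|MN| = √((5)² + (12)²) = √169 = 13
|NJ| = √((3)² + (4)²) = √25 = 5
Perimeter = 14 + 29 + 15 + 13 + 5 = 76.

76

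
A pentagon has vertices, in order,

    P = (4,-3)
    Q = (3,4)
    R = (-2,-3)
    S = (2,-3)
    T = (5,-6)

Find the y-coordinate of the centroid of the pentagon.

-13/12

Apply the shoelace (surveyor's) formula. First the cross-terms c_i = x_i·y_{i+1} − x_{i+1}·y_i:
  25, -1, 12, 3, 9  ⇒  2A = 48, A = 24.
Then Σ (y_i + y_{i+1})·c_i = -156, so ȳ = -156 / (6·24) = -13/12.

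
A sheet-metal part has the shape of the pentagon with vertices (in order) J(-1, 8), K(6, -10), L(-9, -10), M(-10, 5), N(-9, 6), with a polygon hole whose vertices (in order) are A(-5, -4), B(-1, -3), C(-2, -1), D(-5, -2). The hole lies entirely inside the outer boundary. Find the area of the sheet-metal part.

199.5

Outer boundary:
Apply the shoelace (surveyor's) formula: 2A = Σ (x_i·y_{i+1} − x_{i+1}·y_i), indices taken mod 5.
Cross-terms: -38, -150, -145, -15, -66  ⇒  Σ = -414
Area = |Σ|/2 = 207.
Hole:
Apply the shoelace formula: 2A = Σ (x_i·y_{i+1} − x_{i+1}·y_i), indices taken mod 4.
Cross-terms: 11, -5, -1, 10  ⇒  Σ = 15
Area = |Σ|/2 = 7.5.
Net area = 207 − 7.5 = 199.5.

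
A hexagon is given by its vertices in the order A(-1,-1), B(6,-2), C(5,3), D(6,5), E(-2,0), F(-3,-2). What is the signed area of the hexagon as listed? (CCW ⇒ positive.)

Cross-terms: 8, 28, 7, 10, 4, 1  ⇒  Σ = 58
Signed area = Σ/2 = 29 (positive ⇒ counter-clockwise traversal).

29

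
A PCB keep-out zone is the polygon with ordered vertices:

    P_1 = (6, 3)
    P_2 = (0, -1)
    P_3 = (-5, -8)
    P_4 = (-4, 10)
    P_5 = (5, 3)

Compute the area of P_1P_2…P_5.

Apply the shoelace formula: 2A = Σ (x_i·y_{i+1} − x_{i+1}·y_i), indices taken mod 5.
P_1→P_2: (6)(-1) − (0)(3) = -6
P_2→P_3: (0)(-8) − (-5)(-1) = -5
P_3→P_4: (-5)(10) − (-4)(-8) = -82
P_4→P_5: (-4)(3) − (5)(10) = -62
P_5→P_1: (5)(3) − (6)(3) = -3
Σ = -158
Area = |Σ|/2 = 79.

79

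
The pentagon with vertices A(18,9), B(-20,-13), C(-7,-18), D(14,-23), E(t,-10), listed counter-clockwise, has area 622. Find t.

18

The doubled signed area Σ (x_i y_{i+1} − x_{i+1} y_i) is linear in t.
With t=0 it equals 668; the coefficient of t is 32 (from the two edges through E).
So 32·t + 668 = 2·622 = 1244 ⇒ t = 18.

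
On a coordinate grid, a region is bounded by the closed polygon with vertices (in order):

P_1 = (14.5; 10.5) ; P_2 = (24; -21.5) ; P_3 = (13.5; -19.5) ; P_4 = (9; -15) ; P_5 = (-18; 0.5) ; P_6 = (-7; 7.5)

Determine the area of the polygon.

Apply Gauss's area formula: 2A = Σ (x_i·y_{i+1} − x_{i+1}·y_i), indices taken mod 6.
Cross-terms: -563.75, -177.75, -27, -265.5, -131.5, -182.25  ⇒  Σ = -1347.75
Area = |Σ|/2 = 673.875.

673.875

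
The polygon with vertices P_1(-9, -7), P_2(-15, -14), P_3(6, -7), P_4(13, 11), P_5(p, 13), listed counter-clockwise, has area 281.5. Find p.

5

The doubled signed area Σ (x_i y_{i+1} − x_{i+1} y_i) is linear in p.
With p=0 it equals 653; the coefficient of p is -18 (from the two edges through P_5).
So -18·p + 653 = 2·281.5 = 563 ⇒ p = 5.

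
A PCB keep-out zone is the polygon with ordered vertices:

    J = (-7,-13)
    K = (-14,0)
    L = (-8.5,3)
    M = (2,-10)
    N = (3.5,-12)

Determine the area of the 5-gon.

131.75

Apply Gauss's area formula: 2A = Σ (x_i·y_{i+1} − x_{i+1}·y_i), indices taken mod 5.
Σ = (-182) + (-42) + (79) + (11) + (-129.5) = -263.5
Area = |Σ|/2 = 131.75.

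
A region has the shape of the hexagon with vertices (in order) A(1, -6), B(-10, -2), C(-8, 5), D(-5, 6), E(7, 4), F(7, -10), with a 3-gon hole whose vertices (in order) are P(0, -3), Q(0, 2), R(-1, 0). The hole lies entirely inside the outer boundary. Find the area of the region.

Outer boundary:
Apply the shoelace formula: 2A = Σ (x_i·y_{i+1} − x_{i+1}·y_i), indices taken mod 6.
Σ = (-62) + (-66) + (-23) + (-62) + (-98) + (-32) = -343
Area = |Σ|/2 = 171.5.
Hole:
Apply the surveyor's formula: 2A = Σ (x_i·y_{i+1} − x_{i+1}·y_i), indices taken mod 3.
Σ = (0) + (2) + (3) = 5
Area = |Σ|/2 = 2.5.
Net area = 171.5 − 2.5 = 169.

169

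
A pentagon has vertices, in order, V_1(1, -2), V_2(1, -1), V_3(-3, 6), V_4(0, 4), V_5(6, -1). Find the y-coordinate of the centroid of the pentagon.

Apply the shoelace formula. First the cross-terms c_i = x_i·y_{i+1} − x_{i+1}·y_i:
  1, 3, -12, -24, -11  ⇒  2A = -43, A = -21.5.
Then Σ (y_i + y_{i+1})·c_i = -147, so ȳ = -147 / (6·(-21.5)) = 49/43.

49/43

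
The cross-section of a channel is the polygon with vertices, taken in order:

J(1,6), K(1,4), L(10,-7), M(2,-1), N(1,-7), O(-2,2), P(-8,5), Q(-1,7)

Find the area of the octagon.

64

Apply the surveyor's formula: 2A = Σ (x_i·y_{i+1} − x_{i+1}·y_i), indices taken mod 8.
Σ = (-2) + (-47) + (4) + (-13) + (-12) + (6) + (-51) + (-13) = -128
Area = |Σ|/2 = 64.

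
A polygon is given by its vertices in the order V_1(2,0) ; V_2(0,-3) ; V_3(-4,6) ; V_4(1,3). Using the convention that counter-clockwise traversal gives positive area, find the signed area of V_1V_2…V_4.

-21

Σ = (-6) + (-12) + (-18) + (-6) = -42
Signed area = Σ/2 = -21 (negative ⇒ clockwise traversal).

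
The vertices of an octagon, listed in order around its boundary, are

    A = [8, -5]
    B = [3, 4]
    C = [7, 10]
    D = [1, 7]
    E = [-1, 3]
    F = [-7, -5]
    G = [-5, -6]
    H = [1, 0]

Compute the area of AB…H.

71

Apply the shoelace formula: 2A = Σ (x_i·y_{i+1} − x_{i+1}·y_i), indices taken mod 8.
Cross-terms: 47, 2, 39, 10, 26, 17, 6, -5  ⇒  Σ = 142
Area = |Σ|/2 = 71.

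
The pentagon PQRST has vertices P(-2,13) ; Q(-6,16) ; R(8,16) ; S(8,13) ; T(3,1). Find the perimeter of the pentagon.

48

|PQ| = √((-4)² + (3)²) = √25 = 5
|QR| = √((14)² + (0)²) = √196 = 14
|RS| = √((0)² + (-3)²) = √9 = 3
|ST| = √((-5)² + (-12)²) = √169 = 13
|TP| = √((-5)² + (12)²) = √169 = 13
Perimeter = 5 + 14 + 3 + 13 + 13 = 48.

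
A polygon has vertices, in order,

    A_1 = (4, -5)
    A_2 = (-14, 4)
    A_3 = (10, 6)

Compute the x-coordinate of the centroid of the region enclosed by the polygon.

0

Apply the shoelace formula. First the cross-terms c_i = x_i·y_{i+1} − x_{i+1}·y_i:
  -54, -124, -74  ⇒  2A = -252, A = -126.
Then Σ (x_i + x_{i+1})·c_i = 0, so x̄ = 0 / (6·(-126)) = 0.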